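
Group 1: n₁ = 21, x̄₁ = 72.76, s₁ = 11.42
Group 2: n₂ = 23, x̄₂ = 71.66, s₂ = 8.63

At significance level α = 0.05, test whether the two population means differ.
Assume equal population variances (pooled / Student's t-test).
Student's two-sample t-test (equal variances):
H₀: μ₁ = μ₂
H₁: μ₁ ≠ μ₂
df = n₁ + n₂ - 2 = 42
Pooled variance s_p² = [(n₁-1)s₁² + (n₂-1)s₂²] / (n₁ + n₂ - 2) = [(20)(11.42²) + (22)(8.63²)] / 42 = 101.1148
SE = √(s_p²(1/n₁ + 1/n₂)) = √(101.1148 × (1/21 + 1/23)) = 3.0350
t = (x̄₁ - x̄₂) / SE = (72.76 - 71.66) / 3.0350 = 1.10 / 3.0350 = 0.362
p-value = 0.7188

Since p-value > α = 0.05, we fail to reject H₀.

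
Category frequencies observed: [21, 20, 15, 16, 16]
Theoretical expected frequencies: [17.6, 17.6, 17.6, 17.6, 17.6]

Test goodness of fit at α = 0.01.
Chi-square goodness of fit test:
H₀: observed counts match expected distribution
H₁: observed counts differ from expected distribution
df = k - 1 = 4
χ² = Σ(O - E)²/E
   = (21 - 17.6)²/17.6 + (20 - 17.6)²/17.6 + (15 - 17.6)²/17.6 + (16 - 17.6)²/17.6 + (16 - 17.6)²/17.6
   = 0.657 + 0.327 + 0.384 + 0.145 + 0.145
   = 1.66
p-value = 0.7981

Since p-value > α = 0.01, we fail to reject H₀.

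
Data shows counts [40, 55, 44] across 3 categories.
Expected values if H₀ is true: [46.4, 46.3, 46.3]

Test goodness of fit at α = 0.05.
Chi-square goodness of fit test:
H₀: observed counts match expected distribution
H₁: observed counts differ from expected distribution
df = k - 1 = 2
χ² = Σ(O - E)²/E
   = (40 - 46.4)²/46.4 + (55 - 46.3)²/46.3 + (44 - 46.3)²/46.3
   = 0.883 + 1.635 + 0.114
   = 2.63
p-value = 0.2682

Since p-value > α = 0.05, we fail to reject H₀.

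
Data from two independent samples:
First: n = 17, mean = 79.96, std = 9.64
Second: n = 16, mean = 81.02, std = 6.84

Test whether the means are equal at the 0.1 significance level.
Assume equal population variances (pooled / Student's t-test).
Student's two-sample t-test (equal variances):
H₀: μ₁ = μ₂
H₁: μ₁ ≠ μ₂
df = n₁ + n₂ - 2 = 31
Pooled variance s_p² = [(n₁-1)s₁² + (n₂-1)s₂²] / (n₁ + n₂ - 2) = [(16)(9.64²) + (15)(6.84²)] / 31 = 70.6019
SE = √(s_p²(1/n₁ + 1/n₂)) = √(70.6019 × (1/17 + 1/16)) = 2.9267
t = (x̄₁ - x̄₂) / SE = (79.96 - 81.02) / 2.9267 = -1.06 / 2.9267 = -0.362
p-value = 0.7197

Since p-value > α = 0.1, we fail to reject H₀.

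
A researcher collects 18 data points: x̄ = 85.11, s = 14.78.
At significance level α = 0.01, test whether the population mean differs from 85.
One-sample t-test:
H₀: μ = 85
H₁: μ ≠ 85
df = n - 1 = 17
t = (x̄ - μ₀) / (s/√n) = (85.11 - 85) / (14.78/√18) = 0.032
p-value = 0.9752

Since p-value > α = 0.01, we fail to reject H₀.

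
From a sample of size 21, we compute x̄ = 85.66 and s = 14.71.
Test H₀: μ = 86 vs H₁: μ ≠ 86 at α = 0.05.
One-sample t-test:
H₀: μ = 86
H₁: μ ≠ 86
df = n - 1 = 20
t = (x̄ - μ₀) / (s/√n) = (85.66 - 86) / (14.71/√21) = -0.106
p-value = 0.9167

Since p-value > α = 0.05, we fail to reject H₀.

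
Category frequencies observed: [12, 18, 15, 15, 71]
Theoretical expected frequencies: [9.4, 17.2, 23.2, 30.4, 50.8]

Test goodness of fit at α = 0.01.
Chi-square goodness of fit test:
H₀: observed counts match expected distribution
H₁: observed counts differ from expected distribution
df = k - 1 = 4
χ² = Σ(O - E)²/E
   = (12 - 9.4)²/9.4 + (18 - 17.2)²/17.2 + (15 - 23.2)²/23.2 + (15 - 30.4)²/30.4 + (71 - 50.8)²/50.8
   = 0.719 + 0.037 + 2.898 + 7.801 + 8.032
   = 19.49
p-value = 0.0006

Since p-value < α = 0.01, we reject H₀.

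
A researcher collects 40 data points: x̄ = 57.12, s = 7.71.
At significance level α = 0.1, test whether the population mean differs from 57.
One-sample t-test:
H₀: μ = 57
H₁: μ ≠ 57
df = n - 1 = 39
t = (x̄ - μ₀) / (s/√n) = (57.12 - 57) / (7.71/√40) = 0.098
p-value = 0.9221

Since p-value > α = 0.1, we fail to reject H₀.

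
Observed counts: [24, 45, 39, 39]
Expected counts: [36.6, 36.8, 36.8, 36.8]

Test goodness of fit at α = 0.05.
Chi-square goodness of fit test:
H₀: observed counts match expected distribution
H₁: observed counts differ from expected distribution
df = k - 1 = 3
χ² = Σ(O - E)²/E
   = (24 - 36.6)²/36.6 + (45 - 36.8)²/36.8 + (39 - 36.8)²/36.8 + (39 - 36.8)²/36.8
   = 4.338 + 1.827 + 0.132 + 0.132
   = 6.43
p-value = 0.0925

Since p-value > α = 0.05, we fail to reject H₀.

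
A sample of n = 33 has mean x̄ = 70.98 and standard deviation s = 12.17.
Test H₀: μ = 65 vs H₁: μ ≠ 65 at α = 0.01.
One-sample t-test:
H₀: μ = 65
H₁: μ ≠ 65
df = n - 1 = 32
t = (x̄ - μ₀) / (s/√n) = (70.98 - 65) / (12.17/√33) = 2.823
p-value = 0.0081

Since p-value < α = 0.01, we reject H₀.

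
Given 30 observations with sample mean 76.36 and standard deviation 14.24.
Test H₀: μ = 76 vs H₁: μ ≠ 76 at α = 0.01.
One-sample t-test:
H₀: μ = 76
H₁: μ ≠ 76
df = n - 1 = 29
t = (x̄ - μ₀) / (s/√n) = (76.36 - 76) / (14.24/√30) = 0.138
p-value = 0.8908

Since p-value > α = 0.01, we fail to reject H₀.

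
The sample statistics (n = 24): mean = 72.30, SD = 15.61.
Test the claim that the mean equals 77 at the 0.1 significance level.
One-sample t-test:
H₀: μ = 77
H₁: μ ≠ 77
df = n - 1 = 23
t = (x̄ - μ₀) / (s/√n) = (72.30 - 77) / (15.61/√24) = -1.475
p-value = 0.1538

Since p-value > α = 0.1, we fail to reject H₀.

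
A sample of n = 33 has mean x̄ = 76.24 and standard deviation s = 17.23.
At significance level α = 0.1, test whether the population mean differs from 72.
One-sample t-test:
H₀: μ = 72
H₁: μ ≠ 72
df = n - 1 = 32
t = (x̄ - μ₀) / (s/√n) = (76.24 - 72) / (17.23/√33) = 1.414
p-value = 0.1671

Since p-value > α = 0.1, we fail to reject H₀.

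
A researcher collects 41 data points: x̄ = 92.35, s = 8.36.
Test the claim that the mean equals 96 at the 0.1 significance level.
One-sample t-test:
H₀: μ = 96
H₁: μ ≠ 96
df = n - 1 = 40
t = (x̄ - μ₀) / (s/√n) = (92.35 - 96) / (8.36/√41) = -2.796
p-value = 0.0079

Since p-value < α = 0.1, we reject H₀.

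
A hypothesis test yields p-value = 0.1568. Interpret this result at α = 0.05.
Since p = 0.1568 > α = 0.05, fail to reject H₀.
There is insufficient evidence to reject the null hypothesis; the result is not statistically significant at the 0.05 level.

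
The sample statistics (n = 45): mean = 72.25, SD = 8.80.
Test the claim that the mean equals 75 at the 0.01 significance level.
One-sample t-test:
H₀: μ = 75
H₁: μ ≠ 75
df = n - 1 = 44
t = (x̄ - μ₀) / (s/√n) = (72.25 - 75) / (8.80/√45) = -2.096
p-value = 0.0418

Since p-value > α = 0.01, we fail to reject H₀.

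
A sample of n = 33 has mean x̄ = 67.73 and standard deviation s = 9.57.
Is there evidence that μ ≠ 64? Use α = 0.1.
One-sample t-test:
H₀: μ = 64
H₁: μ ≠ 64
df = n - 1 = 32
t = (x̄ - μ₀) / (s/√n) = (67.73 - 64) / (9.57/√33) = 2.239
p-value = 0.0322

Since p-value < α = 0.1, we reject H₀.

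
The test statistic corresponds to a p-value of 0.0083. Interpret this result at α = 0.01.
Since p = 0.0083 < α = 0.01, reject H₀.
There is sufficient evidence to reject the null hypothesis; the result is statistically significant at the 0.01 level.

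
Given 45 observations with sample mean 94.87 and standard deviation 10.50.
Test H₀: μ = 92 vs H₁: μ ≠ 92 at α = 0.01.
One-sample t-test:
H₀: μ = 92
H₁: μ ≠ 92
df = n - 1 = 44
t = (x̄ - μ₀) / (s/√n) = (94.87 - 92) / (10.50/√45) = 1.834
p-value = 0.0735

Since p-value > α = 0.01, we fail to reject H₀.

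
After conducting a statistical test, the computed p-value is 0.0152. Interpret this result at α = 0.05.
Since p = 0.0152 < α = 0.05, reject H₀.
There is sufficient evidence to reject the null hypothesis; the result is statistically significant at the 0.05 level.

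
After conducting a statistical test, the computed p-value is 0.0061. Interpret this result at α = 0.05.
Since p = 0.0061 < α = 0.05, reject H₀.
There is sufficient evidence to reject the null hypothesis; the result is statistically significant at the 0.05 level.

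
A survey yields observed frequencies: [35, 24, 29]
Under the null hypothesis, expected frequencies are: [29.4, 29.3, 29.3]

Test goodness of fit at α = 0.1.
Chi-square goodness of fit test:
H₀: observed counts match expected distribution
H₁: observed counts differ from expected distribution
df = k - 1 = 2
χ² = Σ(O - E)²/E
   = (35 - 29.4)²/29.4 + (24 - 29.3)²/29.3 + (29 - 29.3)²/29.3
   = 1.067 + 0.959 + 0.003
   = 2.03
p-value = 0.3627

Since p-value > α = 0.1, we fail to reject H₀.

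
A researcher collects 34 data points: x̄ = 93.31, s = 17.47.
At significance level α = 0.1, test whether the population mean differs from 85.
One-sample t-test:
H₀: μ = 85
H₁: μ ≠ 85
df = n - 1 = 33
t = (x̄ - μ₀) / (s/√n) = (93.31 - 85) / (17.47/√34) = 2.774
p-value = 0.0090

Since p-value < α = 0.1, we reject H₀.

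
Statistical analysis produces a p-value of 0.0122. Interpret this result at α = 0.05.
Since p = 0.0122 < α = 0.05, reject H₀.
There is sufficient evidence to reject the null hypothesis; the result is statistically significant at the 0.05 level.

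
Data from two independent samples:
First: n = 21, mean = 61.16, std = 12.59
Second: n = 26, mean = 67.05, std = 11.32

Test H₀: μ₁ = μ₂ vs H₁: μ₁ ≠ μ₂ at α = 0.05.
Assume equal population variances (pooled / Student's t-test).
Student's two-sample t-test (equal variances):
H₀: μ₁ = μ₂
H₁: μ₁ ≠ μ₂
df = n₁ + n₂ - 2 = 45
Pooled variance s_p² = [(n₁-1)s₁² + (n₂-1)s₂²] / (n₁ + n₂ - 2) = [(20)(12.59²) + (25)(11.32²)] / 45 = 141.6383
SE = √(s_p²(1/n₁ + 1/n₂)) = √(141.6383 × (1/21 + 1/26)) = 3.4917
t = (x̄₁ - x̄₂) / SE = (61.16 - 67.05) / 3.4917 = -5.89 / 3.4917 = -1.687
p-value = 0.0986

Since p-value > α = 0.05, we fail to reject H₀.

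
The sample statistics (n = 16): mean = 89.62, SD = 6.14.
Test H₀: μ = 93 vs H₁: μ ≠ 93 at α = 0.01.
One-sample t-test:
H₀: μ = 93
H₁: μ ≠ 93
df = n - 1 = 15
t = (x̄ - μ₀) / (s/√n) = (89.62 - 93) / (6.14/√16) = -2.202
p-value = 0.0437

Since p-value > α = 0.01, we fail to reject H₀.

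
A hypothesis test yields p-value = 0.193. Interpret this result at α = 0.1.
Since p = 0.193 > α = 0.1, fail to reject H₀.
There is insufficient evidence to reject the null hypothesis; the result is not statistically significant at the 0.1 level.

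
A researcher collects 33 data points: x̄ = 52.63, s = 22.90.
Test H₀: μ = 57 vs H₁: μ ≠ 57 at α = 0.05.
One-sample t-test:
H₀: μ = 57
H₁: μ ≠ 57
df = n - 1 = 32
t = (x̄ - μ₀) / (s/√n) = (52.63 - 57) / (22.90/√33) = -1.096
p-value = 0.2812

Since p-value > α = 0.05, we fail to reject H₀.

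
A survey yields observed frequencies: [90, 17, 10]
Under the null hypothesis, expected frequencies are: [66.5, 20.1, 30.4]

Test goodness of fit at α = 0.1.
Chi-square goodness of fit test:
H₀: observed counts match expected distribution
H₁: observed counts differ from expected distribution
df = k - 1 = 2
χ² = Σ(O - E)²/E
   = (90 - 66.5)²/66.5 + (17 - 20.1)²/20.1 + (10 - 30.4)²/30.4
   = 8.305 + 0.478 + 13.689
   = 22.47
p-value < 0.0001

Since p-value < α = 0.1, we reject H₀.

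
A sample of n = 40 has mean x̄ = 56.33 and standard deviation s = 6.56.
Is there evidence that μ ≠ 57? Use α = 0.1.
One-sample t-test:
H₀: μ = 57
H₁: μ ≠ 57
df = n - 1 = 39
t = (x̄ - μ₀) / (s/√n) = (56.33 - 57) / (6.56/√40) = -0.646
p-value = 0.5221

Since p-value > α = 0.1, we fail to reject H₀.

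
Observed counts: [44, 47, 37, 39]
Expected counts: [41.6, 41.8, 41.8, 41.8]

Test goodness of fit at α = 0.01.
Chi-square goodness of fit test:
H₀: observed counts match expected distribution
H₁: observed counts differ from expected distribution
df = k - 1 = 3
χ² = Σ(O - E)²/E
   = (44 - 41.6)²/41.6 + (47 - 41.8)²/41.8 + (37 - 41.8)²/41.8 + (39 - 41.8)²/41.8
   = 0.138 + 0.647 + 0.551 + 0.188
   = 1.52
p-value = 0.6767

Since p-value > α = 0.01, we fail to reject H₀.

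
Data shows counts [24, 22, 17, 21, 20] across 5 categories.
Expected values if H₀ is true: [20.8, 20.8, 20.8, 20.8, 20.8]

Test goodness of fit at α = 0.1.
Chi-square goodness of fit test:
H₀: observed counts match expected distribution
H₁: observed counts differ from expected distribution
df = k - 1 = 4
χ² = Σ(O - E)²/E
   = (24 - 20.8)²/20.8 + (22 - 20.8)²/20.8 + (17 - 20.8)²/20.8 + (21 - 20.8)²/20.8 + (20 - 20.8)²/20.8
   = 0.492 + 0.069 + 0.694 + 0.002 + 0.031
   = 1.29
p-value = 0.8633

Since p-value > α = 0.1, we fail to reject H₀.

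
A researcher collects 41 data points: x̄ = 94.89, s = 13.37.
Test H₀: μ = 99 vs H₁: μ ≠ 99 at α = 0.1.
One-sample t-test:
H₀: μ = 99
H₁: μ ≠ 99
df = n - 1 = 40
t = (x̄ - μ₀) / (s/√n) = (94.89 - 99) / (13.37/√41) = -1.968
p-value = 0.0560

Since p-value < α = 0.1, we reject H₀.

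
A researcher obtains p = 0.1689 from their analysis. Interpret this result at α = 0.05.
Since p = 0.1689 > α = 0.05, fail to reject H₀.
There is insufficient evidence to reject the null hypothesis; the result is not statistically significant at the 0.05 level.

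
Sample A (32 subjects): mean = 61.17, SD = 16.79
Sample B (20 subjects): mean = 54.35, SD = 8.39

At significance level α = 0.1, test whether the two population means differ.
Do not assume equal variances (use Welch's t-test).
Welch's two-sample t-test:
H₀: μ₁ = μ₂
H₁: μ₁ ≠ μ₂
s₁²/n₁ = 16.79²/32 = 8.8095,  s₂²/n₂ = 8.39²/20 = 3.5196
SE = √(s₁²/n₁ + s₂²/n₂) = √(8.8095 + 3.5196) = 3.5113
df (Welch-Satterthwaite) = (s₁²/n₁ + s₂²/n₂)² / [(s₁²/n₁)²/(n₁-1) + (s₂²/n₂)²/(n₂-1)] ≈ 48.17
t = (x̄₁ - x̄₂) / SE = (61.17 - 54.35) / 3.5113 = 6.82 / 3.5113 = 1.942
p-value = 0.0580

Since p-value < α = 0.1, we reject H₀.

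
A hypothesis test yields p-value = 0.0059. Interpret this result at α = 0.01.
Since p = 0.0059 < α = 0.01, reject H₀.
There is sufficient evidence to reject the null hypothesis; the result is statistically significant at the 0.01 level.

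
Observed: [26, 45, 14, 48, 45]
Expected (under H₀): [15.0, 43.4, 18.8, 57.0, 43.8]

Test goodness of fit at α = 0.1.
Chi-square goodness of fit test:
H₀: observed counts match expected distribution
H₁: observed counts differ from expected distribution
df = k - 1 = 4
χ² = Σ(O - E)²/E
   = (26 - 15.0)²/15.0 + (45 - 43.4)²/43.4 + (14 - 18.8)²/18.8 + (48 - 57.0)²/57.0 + (45 - 43.8)²/43.8
   = 8.067 + 0.059 + 1.226 + 1.421 + 0.033
   = 10.81
p-value = 0.0288

Since p-value < α = 0.1, we reject H₀.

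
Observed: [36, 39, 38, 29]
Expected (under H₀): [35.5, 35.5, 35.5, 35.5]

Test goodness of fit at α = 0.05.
Chi-square goodness of fit test:
H₀: observed counts match expected distribution
H₁: observed counts differ from expected distribution
df = k - 1 = 3
χ² = Σ(O - E)²/E
   = (36 - 35.5)²/35.5 + (39 - 35.5)²/35.5 + (38 - 35.5)²/35.5 + (29 - 35.5)²/35.5
   = 0.007 + 0.345 + 0.176 + 1.190
   = 1.72
p-value = 0.6329

Since p-value > α = 0.05, we fail to reject H₀.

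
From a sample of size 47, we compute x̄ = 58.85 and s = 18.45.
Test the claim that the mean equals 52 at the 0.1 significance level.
One-sample t-test:
H₀: μ = 52
H₁: μ ≠ 52
df = n - 1 = 46
t = (x̄ - μ₀) / (s/√n) = (58.85 - 52) / (18.45/√47) = 2.545
p-value = 0.0143

Since p-value < α = 0.1, we reject H₀.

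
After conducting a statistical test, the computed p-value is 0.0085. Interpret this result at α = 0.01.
Since p = 0.0085 < α = 0.01, reject H₀.
There is sufficient evidence to reject the null hypothesis; the result is statistically significant at the 0.01 level.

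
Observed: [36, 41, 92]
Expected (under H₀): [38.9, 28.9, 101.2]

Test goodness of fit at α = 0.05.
Chi-square goodness of fit test:
H₀: observed counts match expected distribution
H₁: observed counts differ from expected distribution
df = k - 1 = 2
χ² = Σ(O - E)²/E
   = (36 - 38.9)²/38.9 + (41 - 28.9)²/28.9 + (92 - 101.2)²/101.2
   = 0.216 + 5.066 + 0.836
   = 6.12
p-value = 0.0469

Since p-value < α = 0.05, we reject H₀.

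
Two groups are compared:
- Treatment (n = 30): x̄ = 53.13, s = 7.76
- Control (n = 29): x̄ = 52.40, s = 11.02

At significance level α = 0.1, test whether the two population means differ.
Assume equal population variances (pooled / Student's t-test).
Student's two-sample t-test (equal variances):
H₀: μ₁ = μ₂
H₁: μ₁ ≠ μ₂
df = n₁ + n₂ - 2 = 57
Pooled variance s_p² = [(n₁-1)s₁² + (n₂-1)s₂²] / (n₁ + n₂ - 2) = [(29)(7.76²) + (28)(11.02²)] / 57 = 90.2920
SE = √(s_p²(1/n₁ + 1/n₂)) = √(90.2920 × (1/30 + 1/29)) = 2.4745
t = (x̄₁ - x̄₂) / SE = (53.13 - 52.40) / 2.4745 = 0.73 / 2.4745 = 0.295
p-value = 0.7691

Since p-value > α = 0.1, we fail to reject H₀.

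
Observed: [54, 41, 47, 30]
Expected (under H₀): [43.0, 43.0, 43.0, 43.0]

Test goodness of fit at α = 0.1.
Chi-square goodness of fit test:
H₀: observed counts match expected distribution
H₁: observed counts differ from expected distribution
df = k - 1 = 3
χ² = Σ(O - E)²/E
   = (54 - 43.0)²/43.0 + (41 - 43.0)²/43.0 + (47 - 43.0)²/43.0 + (30 - 43.0)²/43.0
   = 2.814 + 0.093 + 0.372 + 3.930
   = 7.21
p-value = 0.0655

Since p-value < α = 0.1, we reject H₀.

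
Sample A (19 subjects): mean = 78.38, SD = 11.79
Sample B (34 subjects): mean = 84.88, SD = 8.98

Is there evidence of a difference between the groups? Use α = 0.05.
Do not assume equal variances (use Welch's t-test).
Welch's two-sample t-test:
H₀: μ₁ = μ₂
H₁: μ₁ ≠ μ₂
s₁²/n₁ = 11.79²/19 = 7.3160,  s₂²/n₂ = 8.98²/34 = 2.3718
SE = √(s₁²/n₁ + s₂²/n₂) = √(7.3160 + 2.3718) = 3.1125
df (Welch-Satterthwaite) = (s₁²/n₁ + s₂²/n₂)² / [(s₁²/n₁)²/(n₁-1) + (s₂²/n₂)²/(n₂-1)] ≈ 29.85
t = (x̄₁ - x̄₂) / SE = (78.38 - 84.88) / 3.1125 = -6.50 / 3.1125 = -2.088
p-value = 0.0454

Since p-value < α = 0.05, we reject H₀.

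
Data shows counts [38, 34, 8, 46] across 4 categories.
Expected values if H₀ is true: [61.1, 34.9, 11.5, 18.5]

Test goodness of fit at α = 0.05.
Chi-square goodness of fit test:
H₀: observed counts match expected distribution
H₁: observed counts differ from expected distribution
df = k - 1 = 3
χ² = Σ(O - E)²/E
   = (38 - 61.1)²/61.1 + (34 - 34.9)²/34.9 + (8 - 11.5)²/11.5 + (46 - 18.5)²/18.5
   = 8.733 + 0.023 + 1.065 + 40.878
   = 50.70
p-value < 0.0001

Since p-value < α = 0.05, we reject H₀.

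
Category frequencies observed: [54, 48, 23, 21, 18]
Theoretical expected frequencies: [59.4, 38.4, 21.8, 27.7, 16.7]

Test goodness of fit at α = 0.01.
Chi-square goodness of fit test:
H₀: observed counts match expected distribution
H₁: observed counts differ from expected distribution
df = k - 1 = 4
χ² = Σ(O - E)²/E
   = (54 - 59.4)²/59.4 + (48 - 38.4)²/38.4 + (23 - 21.8)²/21.8 + (21 - 27.7)²/27.7 + (18 - 16.7)²/16.7
   = 0.491 + 2.400 + 0.066 + 1.621 + 0.101
   = 4.68
p-value = 0.3219

Since p-value > α = 0.01, we fail to reject H₀.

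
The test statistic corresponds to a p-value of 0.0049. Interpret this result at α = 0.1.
Since p = 0.0049 < α = 0.1, reject H₀.
There is sufficient evidence to reject the null hypothesis; the result is statistically significant at the 0.1 level.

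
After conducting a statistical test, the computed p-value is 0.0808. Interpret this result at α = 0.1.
Since p = 0.0808 < α = 0.1, reject H₀.
There is sufficient evidence to reject the null hypothesis; the result is statistically significant at the 0.1 level.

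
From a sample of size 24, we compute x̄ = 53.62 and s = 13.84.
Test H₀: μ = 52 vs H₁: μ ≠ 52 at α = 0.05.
One-sample t-test:
H₀: μ = 52
H₁: μ ≠ 52
df = n - 1 = 23
t = (x̄ - μ₀) / (s/√n) = (53.62 - 52) / (13.84/√24) = 0.573
p-value = 0.5719

Since p-value > α = 0.05, we fail to reject H₀.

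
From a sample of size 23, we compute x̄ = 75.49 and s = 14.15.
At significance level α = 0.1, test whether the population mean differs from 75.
One-sample t-test:
H₀: μ = 75
H₁: μ ≠ 75
df = n - 1 = 22
t = (x̄ - μ₀) / (s/√n) = (75.49 - 75) / (14.15/√23) = 0.166
p-value = 0.8696

Since p-value > α = 0.1, we fail to reject H₀.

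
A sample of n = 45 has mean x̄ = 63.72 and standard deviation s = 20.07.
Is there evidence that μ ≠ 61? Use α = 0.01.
One-sample t-test:
H₀: μ = 61
H₁: μ ≠ 61
df = n - 1 = 44
t = (x̄ - μ₀) / (s/√n) = (63.72 - 61) / (20.07/√45) = 0.909
p-value = 0.3682

Since p-value > α = 0.01, we fail to reject H₀.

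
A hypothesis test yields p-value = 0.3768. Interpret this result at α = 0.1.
Since p = 0.3768 > α = 0.1, fail to reject H₀.
There is insufficient evidence to reject the null hypothesis; the result is not statistically significant at the 0.1 level.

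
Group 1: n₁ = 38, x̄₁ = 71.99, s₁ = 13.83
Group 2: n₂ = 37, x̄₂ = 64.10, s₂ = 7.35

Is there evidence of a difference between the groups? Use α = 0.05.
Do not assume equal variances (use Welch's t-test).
Welch's two-sample t-test:
H₀: μ₁ = μ₂
H₁: μ₁ ≠ μ₂
s₁²/n₁ = 13.83²/38 = 5.0334,  s₂²/n₂ = 7.35²/37 = 1.4601
SE = √(s₁²/n₁ + s₂²/n₂) = √(5.0334 + 1.4601) = 2.5482
df (Welch-Satterthwaite) = (s₁²/n₁ + s₂²/n₂)² / [(s₁²/n₁)²/(n₁-1) + (s₂²/n₂)²/(n₂-1)] ≈ 56.68
t = (x̄₁ - x̄₂) / SE = (71.99 - 64.10) / 2.5482 = 7.89 / 2.5482 = 3.096
p-value = 0.0030

Since p-value < α = 0.05, we reject H₀.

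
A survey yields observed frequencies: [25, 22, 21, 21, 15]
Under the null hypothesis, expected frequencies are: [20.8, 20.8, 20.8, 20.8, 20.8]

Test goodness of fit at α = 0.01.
Chi-square goodness of fit test:
H₀: observed counts match expected distribution
H₁: observed counts differ from expected distribution
df = k - 1 = 4
χ² = Σ(O - E)²/E
   = (25 - 20.8)²/20.8 + (22 - 20.8)²/20.8 + (21 - 20.8)²/20.8 + (21 - 20.8)²/20.8 + (15 - 20.8)²/20.8
   = 0.848 + 0.069 + 0.002 + 0.002 + 1.617
   = 2.54
p-value = 0.6378

Since p-value > α = 0.01, we fail to reject H₀.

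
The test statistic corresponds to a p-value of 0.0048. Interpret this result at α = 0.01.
Since p = 0.0048 < α = 0.01, reject H₀.
There is sufficient evidence to reject the null hypothesis; the result is statistically significant at the 0.01 level.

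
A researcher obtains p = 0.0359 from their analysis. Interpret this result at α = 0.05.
Since p = 0.0359 < α = 0.05, reject H₀.
There is sufficient evidence to reject the null hypothesis; the result is statistically significant at the 0.05 level.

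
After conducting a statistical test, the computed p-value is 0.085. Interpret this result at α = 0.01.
Since p = 0.085 > α = 0.01, fail to reject H₀.
There is insufficient evidence to reject the null hypothesis; the result is not statistically significant at the 0.01 level.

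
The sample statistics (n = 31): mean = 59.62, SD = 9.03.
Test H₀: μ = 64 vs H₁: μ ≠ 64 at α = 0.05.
One-sample t-test:
H₀: μ = 64
H₁: μ ≠ 64
df = n - 1 = 30
t = (x̄ - μ₀) / (s/√n) = (59.62 - 64) / (9.03/√31) = -2.701
p-value = 0.0113

Since p-value < α = 0.05, we reject H₀.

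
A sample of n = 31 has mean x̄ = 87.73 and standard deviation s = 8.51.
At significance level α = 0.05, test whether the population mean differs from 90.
One-sample t-test:
H₀: μ = 90
H₁: μ ≠ 90
df = n - 1 = 30
t = (x̄ - μ₀) / (s/√n) = (87.73 - 90) / (8.51/√31) = -1.485
p-value = 0.1479

Since p-value > α = 0.05, we fail to reject H₀.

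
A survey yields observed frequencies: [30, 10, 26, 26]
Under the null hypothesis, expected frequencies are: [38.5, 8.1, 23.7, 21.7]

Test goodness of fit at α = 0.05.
Chi-square goodness of fit test:
H₀: observed counts match expected distribution
H₁: observed counts differ from expected distribution
df = k - 1 = 3
χ² = Σ(O - E)²/E
   = (30 - 38.5)²/38.5 + (10 - 8.1)²/8.1 + (26 - 23.7)²/23.7 + (26 - 21.7)²/21.7
   = 1.877 + 0.446 + 0.223 + 0.852
   = 3.40
p-value = 0.3343

Since p-value > α = 0.05, we fail to reject H₀.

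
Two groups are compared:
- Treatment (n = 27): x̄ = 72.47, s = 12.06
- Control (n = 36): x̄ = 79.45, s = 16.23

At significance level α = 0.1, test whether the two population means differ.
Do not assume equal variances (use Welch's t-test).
Welch's two-sample t-test:
H₀: μ₁ = μ₂
H₁: μ₁ ≠ μ₂
s₁²/n₁ = 12.06²/27 = 5.3868,  s₂²/n₂ = 16.23²/36 = 7.3170
SE = √(s₁²/n₁ + s₂²/n₂) = √(5.3868 + 7.3170) = 3.5642
df (Welch-Satterthwaite) = (s₁²/n₁ + s₂²/n₂)² / [(s₁²/n₁)²/(n₁-1) + (s₂²/n₂)²/(n₂-1)] ≈ 61.00
t = (x̄₁ - x̄₂) / SE = (72.47 - 79.45) / 3.5642 = -6.98 / 3.5642 = -1.958
p-value = 0.0548

Since p-value < α = 0.1, we reject H₀.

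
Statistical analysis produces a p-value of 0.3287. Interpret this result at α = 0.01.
Since p = 0.3287 > α = 0.01, fail to reject H₀.
There is insufficient evidence to reject the null hypothesis; the result is not statistically significant at the 0.01 level.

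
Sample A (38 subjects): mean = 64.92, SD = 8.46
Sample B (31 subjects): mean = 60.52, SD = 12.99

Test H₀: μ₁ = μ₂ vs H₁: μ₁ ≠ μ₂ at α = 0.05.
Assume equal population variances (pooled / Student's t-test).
Student's two-sample t-test (equal variances):
H₀: μ₁ = μ₂
H₁: μ₁ ≠ μ₂
df = n₁ + n₂ - 2 = 67
Pooled variance s_p² = [(n₁-1)s₁² + (n₂-1)s₂²] / (n₁ + n₂ - 2) = [(37)(8.46²) + (30)(12.99²)] / 67 = 115.0799
SE = √(s_p²(1/n₁ + 1/n₂)) = √(115.0799 × (1/38 + 1/31)) = 2.5963
t = (x̄₁ - x̄₂) / SE = (64.92 - 60.52) / 2.5963 = 4.40 / 2.5963 = 1.695
p-value = 0.0948

Since p-value > α = 0.05, we fail to reject H₀.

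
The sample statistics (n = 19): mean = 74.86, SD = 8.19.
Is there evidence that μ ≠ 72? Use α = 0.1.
One-sample t-test:
H₀: μ = 72
H₁: μ ≠ 72
df = n - 1 = 18
t = (x̄ - μ₀) / (s/√n) = (74.86 - 72) / (8.19/√19) = 1.522
p-value = 0.1453

Since p-value > α = 0.1, we fail to reject H₀.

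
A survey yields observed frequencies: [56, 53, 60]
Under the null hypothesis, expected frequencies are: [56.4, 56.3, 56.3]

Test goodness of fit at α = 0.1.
Chi-square goodness of fit test:
H₀: observed counts match expected distribution
H₁: observed counts differ from expected distribution
df = k - 1 = 2
χ² = Σ(O - E)²/E
   = (56 - 56.4)²/56.4 + (53 - 56.3)²/56.3 + (60 - 56.3)²/56.3
   = 0.003 + 0.193 + 0.243
   = 0.44
p-value = 0.8027

Since p-value > α = 0.1, we fail to reject H₀.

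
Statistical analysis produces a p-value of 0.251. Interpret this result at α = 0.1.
Since p = 0.251 > α = 0.1, fail to reject H₀.
There is insufficient evidence to reject the null hypothesis; the result is not statistically significant at the 0.1 level.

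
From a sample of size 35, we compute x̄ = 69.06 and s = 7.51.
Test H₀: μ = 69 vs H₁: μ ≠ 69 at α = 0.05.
One-sample t-test:
H₀: μ = 69
H₁: μ ≠ 69
df = n - 1 = 34
t = (x̄ - μ₀) / (s/√n) = (69.06 - 69) / (7.51/√35) = 0.047
p-value = 0.9626

Since p-value > α = 0.05, we fail to reject H₀.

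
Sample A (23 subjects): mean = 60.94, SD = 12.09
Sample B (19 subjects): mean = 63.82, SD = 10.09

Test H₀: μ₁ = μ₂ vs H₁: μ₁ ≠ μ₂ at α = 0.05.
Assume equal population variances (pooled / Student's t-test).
Student's two-sample t-test (equal variances):
H₀: μ₁ = μ₂
H₁: μ₁ ≠ μ₂
df = n₁ + n₂ - 2 = 40
Pooled variance s_p² = [(n₁-1)s₁² + (n₂-1)s₂²] / (n₁ + n₂ - 2) = [(22)(12.09²) + (18)(10.09²)] / 40 = 126.2061
SE = √(s_p²(1/n₁ + 1/n₂)) = √(126.2061 × (1/23 + 1/19)) = 3.4828
t = (x̄₁ - x̄₂) / SE = (60.94 - 63.82) / 3.4828 = -2.88 / 3.4828 = -0.827
p-value = 0.4132

Since p-value > α = 0.05, we fail to reject H₀.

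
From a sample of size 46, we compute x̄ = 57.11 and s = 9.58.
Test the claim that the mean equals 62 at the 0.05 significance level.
One-sample t-test:
H₀: μ = 62
H₁: μ ≠ 62
df = n - 1 = 45
t = (x̄ - μ₀) / (s/√n) = (57.11 - 62) / (9.58/√46) = -3.462
p-value = 0.0012

Since p-value < α = 0.05, we reject H₀.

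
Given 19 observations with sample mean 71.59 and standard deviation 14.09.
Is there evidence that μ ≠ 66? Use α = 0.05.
One-sample t-test:
H₀: μ = 66
H₁: μ ≠ 66
df = n - 1 = 18
t = (x̄ - μ₀) / (s/√n) = (71.59 - 66) / (14.09/√19) = 1.729
p-value = 0.1009

Since p-value > α = 0.05, we fail to reject H₀.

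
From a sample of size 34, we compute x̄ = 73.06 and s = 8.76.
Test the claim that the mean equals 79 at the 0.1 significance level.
One-sample t-test:
H₀: μ = 79
H₁: μ ≠ 79
df = n - 1 = 33
t = (x̄ - μ₀) / (s/√n) = (73.06 - 79) / (8.76/√34) = -3.954
p-value = 0.0004

Since p-value < α = 0.1, we reject H₀.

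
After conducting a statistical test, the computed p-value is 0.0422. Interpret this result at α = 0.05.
Since p = 0.0422 < α = 0.05, reject H₀.
There is sufficient evidence to reject the null hypothesis; the result is statistically significant at the 0.05 level.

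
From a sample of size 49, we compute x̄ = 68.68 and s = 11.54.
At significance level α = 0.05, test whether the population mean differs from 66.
One-sample t-test:
H₀: μ = 66
H₁: μ ≠ 66
df = n - 1 = 48
t = (x̄ - μ₀) / (s/√n) = (68.68 - 66) / (11.54/√49) = 1.626
p-value = 0.1106

Since p-value > α = 0.05, we fail to reject H₀.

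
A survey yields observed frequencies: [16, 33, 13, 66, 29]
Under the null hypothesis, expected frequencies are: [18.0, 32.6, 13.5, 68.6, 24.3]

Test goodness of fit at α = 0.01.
Chi-square goodness of fit test:
H₀: observed counts match expected distribution
H₁: observed counts differ from expected distribution
df = k - 1 = 4
χ² = Σ(O - E)²/E
   = (16 - 18.0)²/18.0 + (33 - 32.6)²/32.6 + (13 - 13.5)²/13.5 + (66 - 68.6)²/68.6 + (29 - 24.3)²/24.3
   = 0.222 + 0.005 + 0.019 + 0.099 + 0.909
   = 1.25
p-value = 0.8693

Since p-value > α = 0.01, we fail to reject H₀.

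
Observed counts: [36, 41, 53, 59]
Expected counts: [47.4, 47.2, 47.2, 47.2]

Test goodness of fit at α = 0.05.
Chi-square goodness of fit test:
H₀: observed counts match expected distribution
H₁: observed counts differ from expected distribution
df = k - 1 = 3
χ² = Σ(O - E)²/E
   = (36 - 47.4)²/47.4 + (41 - 47.2)²/47.2 + (53 - 47.2)²/47.2 + (59 - 47.2)²/47.2
   = 2.742 + 0.814 + 0.713 + 2.950
   = 7.22
p-value = 0.0652

Since p-value > α = 0.05, we fail to reject H₀.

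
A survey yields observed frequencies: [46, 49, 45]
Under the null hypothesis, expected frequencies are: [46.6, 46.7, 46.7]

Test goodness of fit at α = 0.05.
Chi-square goodness of fit test:
H₀: observed counts match expected distribution
H₁: observed counts differ from expected distribution
df = k - 1 = 2
χ² = Σ(O - E)²/E
   = (46 - 46.6)²/46.6 + (49 - 46.7)²/46.7 + (45 - 46.7)²/46.7
   = 0.008 + 0.113 + 0.062
   = 0.18
p-value = 0.9126

Since p-value > α = 0.05, we fail to reject H₀.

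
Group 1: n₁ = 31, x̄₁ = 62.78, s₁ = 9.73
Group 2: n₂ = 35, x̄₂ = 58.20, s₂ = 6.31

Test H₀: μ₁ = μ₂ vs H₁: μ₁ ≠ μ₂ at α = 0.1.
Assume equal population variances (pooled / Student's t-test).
Student's two-sample t-test (equal variances):
H₀: μ₁ = μ₂
H₁: μ₁ ≠ μ₂
df = n₁ + n₂ - 2 = 64
Pooled variance s_p² = [(n₁-1)s₁² + (n₂-1)s₂²] / (n₁ + n₂ - 2) = [(30)(9.73²) + (34)(6.31²)] / 64 = 65.5302
SE = √(s_p²(1/n₁ + 1/n₂)) = √(65.5302 × (1/31 + 1/35)) = 1.9965
t = (x̄₁ - x̄₂) / SE = (62.78 - 58.20) / 1.9965 = 4.58 / 1.9965 = 2.294
p-value = 0.0251

Since p-value < α = 0.1, we reject H₀.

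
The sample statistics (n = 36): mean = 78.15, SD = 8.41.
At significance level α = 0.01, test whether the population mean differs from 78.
One-sample t-test:
H₀: μ = 78
H₁: μ ≠ 78
df = n - 1 = 35
t = (x̄ - μ₀) / (s/√n) = (78.15 - 78) / (8.41/√36) = 0.107
p-value = 0.9154

Since p-value > α = 0.01, we fail to reject H₀.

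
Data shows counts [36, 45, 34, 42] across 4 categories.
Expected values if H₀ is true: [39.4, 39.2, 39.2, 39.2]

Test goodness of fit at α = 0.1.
Chi-square goodness of fit test:
H₀: observed counts match expected distribution
H₁: observed counts differ from expected distribution
df = k - 1 = 3
χ² = Σ(O - E)²/E
   = (36 - 39.4)²/39.4 + (45 - 39.2)²/39.2 + (34 - 39.2)²/39.2 + (42 - 39.2)²/39.2
   = 0.293 + 0.858 + 0.690 + 0.200
   = 2.04
p-value = 0.5639

Since p-value > α = 0.1, we fail to reject H₀.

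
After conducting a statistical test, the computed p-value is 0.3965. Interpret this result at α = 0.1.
Since p = 0.3965 > α = 0.1, fail to reject H₀.
There is insufficient evidence to reject the null hypothesis; the result is not statistically significant at the 0.1 level.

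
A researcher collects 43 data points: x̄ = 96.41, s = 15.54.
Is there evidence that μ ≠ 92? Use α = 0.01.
One-sample t-test:
H₀: μ = 92
H₁: μ ≠ 92
df = n - 1 = 42
t = (x̄ - μ₀) / (s/√n) = (96.41 - 92) / (15.54/√43) = 1.861
p-value = 0.0698

Since p-value > α = 0.01, we fail to reject H₀.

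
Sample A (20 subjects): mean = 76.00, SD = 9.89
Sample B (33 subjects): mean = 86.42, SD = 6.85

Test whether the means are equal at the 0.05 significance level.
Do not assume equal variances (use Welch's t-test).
Welch's two-sample t-test:
H₀: μ₁ = μ₂
H₁: μ₁ ≠ μ₂
s₁²/n₁ = 9.89²/20 = 4.8906,  s₂²/n₂ = 6.85²/33 = 1.4219
SE = √(s₁²/n₁ + s₂²/n₂) = √(4.8906 + 1.4219) = 2.5125
df (Welch-Satterthwaite) = (s₁²/n₁ + s₂²/n₂)² / [(s₁²/n₁)²/(n₁-1) + (s₂²/n₂)²/(n₂-1)] ≈ 30.14
t = (x̄₁ - x̄₂) / SE = (76.00 - 86.42) / 2.5125 = -10.42 / 2.5125 = -4.147
p-value = 0.0003

Since p-value < α = 0.05, we reject H₀.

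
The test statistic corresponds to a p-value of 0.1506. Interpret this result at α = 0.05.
Since p = 0.1506 > α = 0.05, fail to reject H₀.
There is insufficient evidence to reject the null hypothesis; the result is not statistically significant at the 0.05 level.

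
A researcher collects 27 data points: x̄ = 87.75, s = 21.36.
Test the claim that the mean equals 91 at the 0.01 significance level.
One-sample t-test:
H₀: μ = 91
H₁: μ ≠ 91
df = n - 1 = 26
t = (x̄ - μ₀) / (s/√n) = (87.75 - 91) / (21.36/√27) = -0.791
p-value = 0.4363

Since p-value > α = 0.01, we fail to reject H₀.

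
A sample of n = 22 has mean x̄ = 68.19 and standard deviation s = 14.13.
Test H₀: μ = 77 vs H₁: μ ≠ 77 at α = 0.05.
One-sample t-test:
H₀: μ = 77
H₁: μ ≠ 77
df = n - 1 = 21
t = (x̄ - μ₀) / (s/√n) = (68.19 - 77) / (14.13/√22) = -2.924
p-value = 0.0081

Since p-value < α = 0.05, we reject H₀.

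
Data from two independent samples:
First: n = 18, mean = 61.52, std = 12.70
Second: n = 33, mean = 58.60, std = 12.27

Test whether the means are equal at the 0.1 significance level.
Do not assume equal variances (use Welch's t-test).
Welch's two-sample t-test:
H₀: μ₁ = μ₂
H₁: μ₁ ≠ μ₂
s₁²/n₁ = 12.70²/18 = 8.9606,  s₂²/n₂ = 12.27²/33 = 4.5622
SE = √(s₁²/n₁ + s₂²/n₂) = √(8.9606 + 4.5622) = 3.6773
df (Welch-Satterthwaite) = (s₁²/n₁ + s₂²/n₂)² / [(s₁²/n₁)²/(n₁-1) + (s₂²/n₂)²/(n₂-1)] ≈ 34.03
t = (x̄₁ - x̄₂) / SE = (61.52 - 58.60) / 3.6773 = 2.92 / 3.6773 = 0.794
p-value = 0.4327

Since p-value > α = 0.1, we fail to reject H₀.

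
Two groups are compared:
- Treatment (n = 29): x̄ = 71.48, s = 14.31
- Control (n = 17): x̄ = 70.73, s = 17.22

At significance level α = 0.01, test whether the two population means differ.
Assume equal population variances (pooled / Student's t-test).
Student's two-sample t-test (equal variances):
H₀: μ₁ = μ₂
H₁: μ₁ ≠ μ₂
df = n₁ + n₂ - 2 = 44
Pooled variance s_p² = [(n₁-1)s₁² + (n₂-1)s₂²] / (n₁ + n₂ - 2) = [(28)(14.31²) + (16)(17.22²)] / 44 = 238.1406
SE = √(s_p²(1/n₁ + 1/n₂)) = √(238.1406 × (1/29 + 1/17)) = 4.7138
t = (x̄₁ - x̄₂) / SE = (71.48 - 70.73) / 4.7138 = 0.75 / 4.7138 = 0.159
p-value = 0.8743

Since p-value > α = 0.01, we fail to reject H₀.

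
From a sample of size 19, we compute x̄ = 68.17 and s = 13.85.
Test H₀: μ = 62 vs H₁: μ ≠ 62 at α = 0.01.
One-sample t-test:
H₀: μ = 62
H₁: μ ≠ 62
df = n - 1 = 18
t = (x̄ - μ₀) / (s/√n) = (68.17 - 62) / (13.85/√19) = 1.942
p-value = 0.0680

Since p-value > α = 0.01, we fail to reject H₀.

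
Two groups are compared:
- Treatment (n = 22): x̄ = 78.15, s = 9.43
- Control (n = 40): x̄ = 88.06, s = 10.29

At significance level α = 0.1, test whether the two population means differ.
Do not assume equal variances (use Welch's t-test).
Welch's two-sample t-test:
H₀: μ₁ = μ₂
H₁: μ₁ ≠ μ₂
s₁²/n₁ = 9.43²/22 = 4.0420,  s₂²/n₂ = 10.29²/40 = 2.6471
SE = √(s₁²/n₁ + s₂²/n₂) = √(4.0420 + 2.6471) = 2.5863
df (Welch-Satterthwaite) = (s₁²/n₁ + s₂²/n₂)² / [(s₁²/n₁)²/(n₁-1) + (s₂²/n₂)²/(n₂-1)] ≈ 46.72
t = (x̄₁ - x̄₂) / SE = (78.15 - 88.06) / 2.5863 = -9.91 / 2.5863 = -3.832
p-value = 0.0004

Since p-value < α = 0.1, we reject H₀.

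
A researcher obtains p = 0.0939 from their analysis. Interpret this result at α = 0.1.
Since p = 0.0939 < α = 0.1, reject H₀.
There is sufficient evidence to reject the null hypothesis; the result is statistically significant at the 0.1 level.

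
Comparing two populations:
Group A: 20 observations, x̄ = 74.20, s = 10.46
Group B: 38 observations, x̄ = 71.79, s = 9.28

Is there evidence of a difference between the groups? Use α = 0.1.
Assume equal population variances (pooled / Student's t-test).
Student's two-sample t-test (equal variances):
H₀: μ₁ = μ₂
H₁: μ₁ ≠ μ₂
df = n₁ + n₂ - 2 = 56
Pooled variance s_p² = [(n₁-1)s₁² + (n₂-1)s₂²] / (n₁ + n₂ - 2) = [(19)(10.46²) + (37)(9.28²)] / 56 = 94.0215
SE = √(s_p²(1/n₁ + 1/n₂)) = √(94.0215 × (1/20 + 1/38)) = 2.6787
t = (x̄₁ - x̄₂) / SE = (74.20 - 71.79) / 2.6787 = 2.41 / 2.6787 = 0.900
p-value = 0.3721

Since p-value > α = 0.1, we fail to reject H₀.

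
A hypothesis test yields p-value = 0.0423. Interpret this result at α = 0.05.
Since p = 0.0423 < α = 0.05, reject H₀.
There is sufficient evidence to reject the null hypothesis; the result is statistically significant at the 0.05 level.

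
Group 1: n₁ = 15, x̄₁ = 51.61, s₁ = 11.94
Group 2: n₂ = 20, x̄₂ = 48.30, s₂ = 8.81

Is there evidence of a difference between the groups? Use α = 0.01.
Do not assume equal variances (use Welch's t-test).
Welch's two-sample t-test:
H₀: μ₁ = μ₂
H₁: μ₁ ≠ μ₂
s₁²/n₁ = 11.94²/15 = 9.5042,  s₂²/n₂ = 8.81²/20 = 3.8808
SE = √(s₁²/n₁ + s₂²/n₂) = √(9.5042 + 3.8808) = 3.6586
df (Welch-Satterthwaite) = (s₁²/n₁ + s₂²/n₂)² / [(s₁²/n₁)²/(n₁-1) + (s₂²/n₂)²/(n₂-1)] ≈ 24.73
t = (x̄₁ - x̄₂) / SE = (51.61 - 48.30) / 3.6586 = 3.31 / 3.6586 = 0.905
p-value = 0.3743

Since p-value > α = 0.01, we fail to reject H₀.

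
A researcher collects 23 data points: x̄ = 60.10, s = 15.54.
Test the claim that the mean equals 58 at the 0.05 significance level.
One-sample t-test:
H₀: μ = 58
H₁: μ ≠ 58
df = n - 1 = 22
t = (x̄ - μ₀) / (s/√n) = (60.10 - 58) / (15.54/√23) = 0.648
p-value = 0.5236

Since p-value > α = 0.05, we fail to reject H₀.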